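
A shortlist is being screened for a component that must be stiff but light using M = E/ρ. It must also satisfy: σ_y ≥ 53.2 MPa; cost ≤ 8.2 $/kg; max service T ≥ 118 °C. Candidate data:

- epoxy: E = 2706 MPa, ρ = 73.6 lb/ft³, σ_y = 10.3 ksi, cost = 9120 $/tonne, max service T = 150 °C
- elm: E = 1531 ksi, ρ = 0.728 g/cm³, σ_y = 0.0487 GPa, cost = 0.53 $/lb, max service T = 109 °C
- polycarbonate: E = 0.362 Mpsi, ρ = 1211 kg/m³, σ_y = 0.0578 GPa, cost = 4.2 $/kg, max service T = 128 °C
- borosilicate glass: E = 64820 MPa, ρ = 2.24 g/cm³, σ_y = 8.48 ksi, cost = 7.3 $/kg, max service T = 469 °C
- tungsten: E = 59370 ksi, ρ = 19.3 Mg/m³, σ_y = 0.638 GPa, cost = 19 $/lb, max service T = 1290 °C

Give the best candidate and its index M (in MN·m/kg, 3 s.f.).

Screen on constraints: σ_y ≥ 53.2 MPa; cost ≤ 8.2 $/kg; max service T ≥ 118 °C. Survivors: polycarbonate, borosilicate glass.
Putting every candidate on a common basis:
  polycarbonate: E = 2.496 GPa, ρ = 1211 kg/m³
  borosilicate glass: E = 64.82 GPa, ρ = 2240 kg/m³
  borosilicate glass: M = 28.9 MN·m/kg
  polycarbonate: M = 2.06 MN·m/kg
Borosilicate glass ranks first.

borosilicate glass, M = 28.9 MN·m/kg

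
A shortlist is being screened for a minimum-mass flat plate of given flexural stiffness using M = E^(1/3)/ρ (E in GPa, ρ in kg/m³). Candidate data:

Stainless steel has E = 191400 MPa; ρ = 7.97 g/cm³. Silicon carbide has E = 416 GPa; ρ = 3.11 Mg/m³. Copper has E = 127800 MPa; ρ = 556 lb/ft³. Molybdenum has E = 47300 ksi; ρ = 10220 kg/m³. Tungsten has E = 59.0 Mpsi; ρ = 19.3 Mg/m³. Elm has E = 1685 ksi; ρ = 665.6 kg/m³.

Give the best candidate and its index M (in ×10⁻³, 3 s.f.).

Convert each candidate to consistent units, then evaluate M:
  stainless steel: E = 191.4 GPa, ρ = 7970 kg/m³
  silicon carbide: E = 416.0 GPa, ρ = 3110 kg/m³
  copper: E = 127.8 GPa, ρ = 8906 kg/m³
  molybdenum: E = 326.1 GPa, ρ = 10220 kg/m³
  tungsten: E = 406.8 GPa, ρ = 19300 kg/m³
  elm: E = 11.62 GPa, ρ = 665.6 kg/m³
  elm: M = 3.40×10⁻³
  silicon carbide: M = 2.40×10⁻³
  stainless steel: M = 0.723×10⁻³
  molybdenum: M = 0.674×10⁻³
  copper: M = 0.566×10⁻³
  tungsten: M = 0.384×10⁻³
The maximum is for elm.

elm, M = 3.40×10⁻³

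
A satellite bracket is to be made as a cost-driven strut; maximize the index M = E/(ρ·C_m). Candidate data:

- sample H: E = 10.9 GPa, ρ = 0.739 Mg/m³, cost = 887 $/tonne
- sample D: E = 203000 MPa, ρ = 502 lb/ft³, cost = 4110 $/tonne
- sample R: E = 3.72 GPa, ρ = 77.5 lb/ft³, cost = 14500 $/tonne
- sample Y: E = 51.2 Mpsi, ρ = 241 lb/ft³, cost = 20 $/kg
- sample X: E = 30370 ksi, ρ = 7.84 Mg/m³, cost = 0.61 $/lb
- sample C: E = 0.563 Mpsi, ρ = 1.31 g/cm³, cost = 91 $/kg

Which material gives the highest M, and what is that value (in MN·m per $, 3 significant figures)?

sample X, M = 19.9 MN·m per $

Putting every candidate on a common basis:
  sample H: E = 10.90 GPa, ρ = 739.0 kg/m³, cost = 0.8870 $/kg
  sample D: E = 203.0 GPa, ρ = 8041 kg/m³, cost = 4.110 $/kg
  sample R: E = 3.720 GPa, ρ = 1241 kg/m³, cost = 14.50 $/kg
  sample Y: E = 353.0 GPa, ρ = 3860 kg/m³, cost = 20.00 $/kg
  sample X: E = 209.4 GPa, ρ = 7840 kg/m³, cost = 1.345 $/kg
  sample C: E = 3.882 GPa, ρ = 1310 kg/m³, cost = 91.00 $/kg
  sample X: M = 19.9 MN·m per $
  sample H: M = 16.6 MN·m per $
  sample D: M = 6.14 MN·m per $
  sample Y: M = 4.57 MN·m per $
  sample R: M = 0.207 MN·m per $
  sample C: M = 0.0326 MN·m per $
Sample X has the largest M.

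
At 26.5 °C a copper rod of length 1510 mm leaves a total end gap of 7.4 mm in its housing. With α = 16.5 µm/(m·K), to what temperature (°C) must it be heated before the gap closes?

324 °C

α·L₀·ΔT = 7.4 mm ⇒ ΔT = 7.4 / (16.5×10⁻⁶ × 1510.0) = 297.0 K.
T = 26.5 + 297.0 = 323.5 °C.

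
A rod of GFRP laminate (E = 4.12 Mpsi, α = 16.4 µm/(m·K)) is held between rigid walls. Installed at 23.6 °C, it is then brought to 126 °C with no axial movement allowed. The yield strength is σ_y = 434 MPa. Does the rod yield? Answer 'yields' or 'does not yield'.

does not yield

E = 4.12 Mpsi = 28.41 GPa.
ΔT = 102.4 K. Constrained thermal stress σ = E·α·ΔT = 28.41×10³ MPa × 16.4×10⁻⁶ × 102.4 = 47.7 MPa (compressive).
Compare to σ_y = 434 MPa: σ < σ_y, so it does not yield.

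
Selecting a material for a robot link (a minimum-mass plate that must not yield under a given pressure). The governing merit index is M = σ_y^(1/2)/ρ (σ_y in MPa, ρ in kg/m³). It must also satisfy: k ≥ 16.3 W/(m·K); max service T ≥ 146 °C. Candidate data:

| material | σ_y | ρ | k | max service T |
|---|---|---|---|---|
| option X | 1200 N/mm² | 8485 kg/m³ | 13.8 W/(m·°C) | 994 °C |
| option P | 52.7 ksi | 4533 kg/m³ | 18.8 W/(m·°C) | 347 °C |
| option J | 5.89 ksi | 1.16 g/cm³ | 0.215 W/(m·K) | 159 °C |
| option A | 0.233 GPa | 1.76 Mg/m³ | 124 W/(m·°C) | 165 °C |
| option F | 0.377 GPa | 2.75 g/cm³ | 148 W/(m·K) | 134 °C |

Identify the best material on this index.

Screen on constraints: k ≥ 16.3 W/(m·K); max service T ≥ 146 °C. Survivors: option P, option A.
Normalizing units and computing the index:
  option P: σ_y = 363.4 MPa, ρ = 4533 kg/m³
  option A: σ_y = 233.0 MPa, ρ = 1760 kg/m³
  option A: M = 8.67×10⁻³
  option P: M = 4.21×10⁻³
Option A ranks first.

option A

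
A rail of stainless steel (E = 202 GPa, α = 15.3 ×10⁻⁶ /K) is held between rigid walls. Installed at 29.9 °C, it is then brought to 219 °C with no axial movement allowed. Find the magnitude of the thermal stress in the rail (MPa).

584 MPa

ΔT = 189.1 K. Constrained thermal stress σ = E·α·ΔT = 202.0×10³ MPa × 15.3×10⁻⁶ × 189.1 = 584 MPa (compressive).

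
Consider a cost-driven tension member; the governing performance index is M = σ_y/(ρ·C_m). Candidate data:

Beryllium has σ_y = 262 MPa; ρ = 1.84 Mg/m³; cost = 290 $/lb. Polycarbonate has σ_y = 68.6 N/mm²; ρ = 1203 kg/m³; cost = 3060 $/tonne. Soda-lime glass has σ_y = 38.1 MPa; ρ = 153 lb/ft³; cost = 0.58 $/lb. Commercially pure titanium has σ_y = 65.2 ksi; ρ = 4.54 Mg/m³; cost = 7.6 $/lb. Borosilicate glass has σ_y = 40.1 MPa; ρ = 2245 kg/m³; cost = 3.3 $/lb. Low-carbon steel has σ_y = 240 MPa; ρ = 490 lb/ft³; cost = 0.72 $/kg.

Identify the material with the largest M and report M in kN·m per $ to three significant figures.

After converting to SI:
  beryllium: σ_y = 262.0 MPa, ρ = 1840 kg/m³, cost = 639.3 $/kg
  polycarbonate: σ_y = 68.60 MPa, ρ = 1203 kg/m³, cost = 3.060 $/kg
  soda-lime glass: σ_y = 38.10 MPa, ρ = 2451 kg/m³, cost = 1.279 $/kg
  commercially pure titanium: σ_y = 449.5 MPa, ρ = 4540 kg/m³, cost = 16.75 $/kg
  borosilicate glass: σ_y = 40.10 MPa, ρ = 2245 kg/m³, cost = 7.275 $/kg
  low-carbon steel: σ_y = 240.0 MPa, ρ = 7849 kg/m³, cost = 0.7200 $/kg
  low-carbon steel: M = 42.5 kN·m per $
  polycarbonate: M = 18.6 kN·m per $
  soda-lime glass: M = 12.2 kN·m per $
  commercially pure titanium: M = 5.91 kN·m per $
  borosilicate glass: M = 2.46 kN·m per $
  beryllium: M = 0.223 kN·m per $
Low-carbon steel ranks first.

low-carbon steel, M = 42.5 kN·m per $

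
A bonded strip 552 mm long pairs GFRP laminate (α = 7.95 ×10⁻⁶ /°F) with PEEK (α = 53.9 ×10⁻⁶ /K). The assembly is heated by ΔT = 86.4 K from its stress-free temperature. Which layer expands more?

PEEK

GFRP laminate: α = 7.95×10⁻⁶/°F × 9/5 = 14.3×10⁻⁶/K.
α(GFRP laminate) = 14.3×10⁻⁶/K vs α(PEEK) = 53.9×10⁻⁶/K.
Higher α expands more for the same ΔT: PEEK.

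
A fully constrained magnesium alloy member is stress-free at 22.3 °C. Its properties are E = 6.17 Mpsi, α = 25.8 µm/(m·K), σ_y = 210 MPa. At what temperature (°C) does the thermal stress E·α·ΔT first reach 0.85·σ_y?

E = 6.17 Mpsi = 42.54 GPa.
E·α·ΔT = 178.5 MPa ⇒ ΔT = 178.5 / (42.54×10³ × 25.8×10⁻⁶) = 162.6 K.
T = 22.3 + 162.6 = 184.9 °C.

185 °C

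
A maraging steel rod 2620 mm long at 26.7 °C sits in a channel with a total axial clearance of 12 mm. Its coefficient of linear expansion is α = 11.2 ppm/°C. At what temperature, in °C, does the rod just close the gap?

436 °C

α·L₀·ΔT = 12.0 mm ⇒ ΔT = 12.0 / (11.2×10⁻⁶ × 2620.0) = 408.9 K.
T = 26.7 + 408.9 = 435.6 °C.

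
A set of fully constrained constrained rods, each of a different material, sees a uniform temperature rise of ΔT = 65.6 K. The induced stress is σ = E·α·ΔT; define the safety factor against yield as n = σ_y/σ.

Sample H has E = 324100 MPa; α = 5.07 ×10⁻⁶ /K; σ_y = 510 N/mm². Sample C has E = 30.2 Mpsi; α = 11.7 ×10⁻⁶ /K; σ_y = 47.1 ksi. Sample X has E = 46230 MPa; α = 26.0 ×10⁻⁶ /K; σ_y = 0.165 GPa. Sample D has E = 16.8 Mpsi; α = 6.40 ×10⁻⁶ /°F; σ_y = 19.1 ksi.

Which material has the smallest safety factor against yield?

sample D

In consistent units (E in GPa, α in ×10⁻⁶/K, σ_y in MPa):
  sample H: E = 324.1, α = 5.07, σ_y = 510.0 → σ = 108 MPa, n = 4.73
  sample C: E = 208.2, α = 11.7, σ_y = 324.7 → σ = 160 MPa, n = 2.03
  sample X: E = 46.23, α = 26.0, σ_y = 165.0 → σ = 78.8 MPa, n = 2.09
  sample D: E = 115.8, α = 11.5, σ_y = 131.7 → σ = 87.5 MPa, n = 1.50
Sample D has the lowest safety factor, n = 1.50.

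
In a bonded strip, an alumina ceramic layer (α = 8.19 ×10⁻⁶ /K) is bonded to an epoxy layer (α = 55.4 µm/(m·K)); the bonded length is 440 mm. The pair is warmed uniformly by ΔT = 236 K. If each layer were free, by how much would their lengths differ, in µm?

Δα = |8.19 − 55.4|×10⁻⁶/K = 47.2×10⁻⁶/K.
ΔL_mismatch = Δα·L·ΔT = 47.2×10⁻⁶ × 440.0 mm × 236.0 K = 4900 µm.

4900 µm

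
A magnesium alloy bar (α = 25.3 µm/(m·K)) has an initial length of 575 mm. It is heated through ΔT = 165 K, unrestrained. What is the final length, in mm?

577.40 mm

ΔL = α·L₀·ΔT = 25.3×10⁻⁶ × 575 mm × 165.0 K = 2.40 mm.
L = L₀ + ΔL = 575 + 2.40 = 577.40 mm.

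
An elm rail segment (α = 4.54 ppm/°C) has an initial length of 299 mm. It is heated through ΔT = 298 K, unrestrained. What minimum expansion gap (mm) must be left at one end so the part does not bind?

ΔL = α·L₀·ΔT = 4.54×10⁻⁶ × 299 mm × 298.0 K = 0.405 mm.

0.405 mm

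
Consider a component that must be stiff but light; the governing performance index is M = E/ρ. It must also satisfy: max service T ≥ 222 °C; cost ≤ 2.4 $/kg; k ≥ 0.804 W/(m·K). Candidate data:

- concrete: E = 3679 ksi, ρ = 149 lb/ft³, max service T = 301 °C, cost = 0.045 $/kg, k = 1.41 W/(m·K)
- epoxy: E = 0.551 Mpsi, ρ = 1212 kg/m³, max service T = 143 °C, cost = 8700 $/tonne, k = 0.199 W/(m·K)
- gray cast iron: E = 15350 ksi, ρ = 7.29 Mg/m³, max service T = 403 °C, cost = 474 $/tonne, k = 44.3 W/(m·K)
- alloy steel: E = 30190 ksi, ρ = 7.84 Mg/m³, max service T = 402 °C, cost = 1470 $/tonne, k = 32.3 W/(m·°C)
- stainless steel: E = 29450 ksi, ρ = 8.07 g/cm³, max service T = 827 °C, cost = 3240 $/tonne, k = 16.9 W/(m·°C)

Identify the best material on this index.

Screen on constraints: max service T ≥ 222 °C; cost ≤ 2.4 $/kg; k ≥ 0.804 W/(m·K). Survivors: concrete, gray cast iron, alloy steel.
Normalizing units and computing the index:
  concrete: E = 25.37 GPa, ρ = 2387 kg/m³
  gray cast iron: E = 105.8 GPa, ρ = 7290 kg/m³
  alloy steel: E = 208.2 GPa, ρ = 7840 kg/m³
  alloy steel: M = 26.6 MN·m/kg
  gray cast iron: M = 14.5 MN·m/kg
  concrete: M = 10.6 MN·m/kg
The maximum is for alloy steel.

alloy steel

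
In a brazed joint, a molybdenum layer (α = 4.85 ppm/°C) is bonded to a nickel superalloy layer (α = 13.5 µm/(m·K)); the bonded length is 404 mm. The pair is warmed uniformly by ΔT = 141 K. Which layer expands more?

nickel superalloy

α(molybdenum) = 4.85×10⁻⁶/K vs α(nickel superalloy) = 13.5×10⁻⁶/K.
Higher α expands more for the same ΔT: nickel superalloy.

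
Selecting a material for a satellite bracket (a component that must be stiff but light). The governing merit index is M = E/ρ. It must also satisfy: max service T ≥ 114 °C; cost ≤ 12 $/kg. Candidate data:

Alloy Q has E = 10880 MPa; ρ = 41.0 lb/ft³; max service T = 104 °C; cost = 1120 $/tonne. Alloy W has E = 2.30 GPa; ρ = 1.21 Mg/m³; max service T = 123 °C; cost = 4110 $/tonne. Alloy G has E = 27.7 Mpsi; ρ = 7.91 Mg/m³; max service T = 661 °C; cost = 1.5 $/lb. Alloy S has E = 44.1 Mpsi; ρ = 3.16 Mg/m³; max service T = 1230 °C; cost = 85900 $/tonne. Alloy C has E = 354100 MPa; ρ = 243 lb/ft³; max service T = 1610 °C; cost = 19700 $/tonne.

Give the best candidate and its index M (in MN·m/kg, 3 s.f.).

alloy G, M = 24.1 MN·m/kg

Screen on constraints: max service T ≥ 114 °C; cost ≤ 12 $/kg. Survivors: alloy W, alloy G.
After converting to SI:
  alloy W: E = 2.300 GPa, ρ = 1210 kg/m³
  alloy G: E = 191.0 GPa, ρ = 7910 kg/m³
  alloy G: M = 24.1 MN·m/kg
  alloy W: M = 1.90 MN·m/kg
Alloy G has the largest M.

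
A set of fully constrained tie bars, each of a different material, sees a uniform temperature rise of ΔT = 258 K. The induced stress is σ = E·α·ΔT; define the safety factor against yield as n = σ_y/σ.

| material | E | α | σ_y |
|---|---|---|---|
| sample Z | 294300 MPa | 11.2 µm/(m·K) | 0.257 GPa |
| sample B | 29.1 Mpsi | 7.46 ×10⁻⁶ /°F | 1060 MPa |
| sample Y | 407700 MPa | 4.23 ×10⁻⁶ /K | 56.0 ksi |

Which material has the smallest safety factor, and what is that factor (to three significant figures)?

sample Z, n = 0.302

Per material, after unit conversion:
  sample Z: E = 294.3, α = 11.2, σ_y = 257.0 → σ = 850 MPa, n = 0.302
  sample B: E = 200.6, α = 13.4, σ_y = 1060 → σ = 695 MPa, n = 1.52
  sample Y: E = 407.7, α = 4.23, σ_y = 386.1 → σ = 445 MPa, n = 0.868
Sample Z has the lowest safety factor, n = 0.302.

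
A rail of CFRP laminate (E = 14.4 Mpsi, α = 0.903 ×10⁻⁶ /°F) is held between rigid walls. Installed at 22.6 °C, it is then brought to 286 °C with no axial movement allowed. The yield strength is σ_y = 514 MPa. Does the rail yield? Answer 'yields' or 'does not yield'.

does not yield

E = 14.4 Mpsi = 99.28 GPa.
α = 0.903×10⁻⁶/°F × 9/5 = 1.63×10⁻⁶/K.
ΔT = 263.4 K. Constrained thermal stress σ = E·α·ΔT = 99.28×10³ MPa × 1.63×10⁻⁶ × 263.4 = 42.5 MPa (compressive).
Compare to σ_y = 514 MPa: σ < σ_y, so it does not yield.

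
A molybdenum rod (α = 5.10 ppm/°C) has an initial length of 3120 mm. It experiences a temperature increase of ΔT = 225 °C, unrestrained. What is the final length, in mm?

3123.6 mm

ΔL = α·L₀·ΔT = 5.10×10⁻⁶ × 3120 mm × 225.0 K = 3.58 mm.
L = L₀ + ΔL = 3120 + 3.58 = 3123.6 mm.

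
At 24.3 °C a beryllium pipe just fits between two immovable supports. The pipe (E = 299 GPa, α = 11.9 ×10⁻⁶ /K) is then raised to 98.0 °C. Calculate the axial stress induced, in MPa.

ΔT = 73.70 K. Constrained thermal stress σ = E·α·ΔT = 299.0×10³ MPa × 11.9×10⁻⁶ × 73.70 = 262 MPa (compressive).

262 MPa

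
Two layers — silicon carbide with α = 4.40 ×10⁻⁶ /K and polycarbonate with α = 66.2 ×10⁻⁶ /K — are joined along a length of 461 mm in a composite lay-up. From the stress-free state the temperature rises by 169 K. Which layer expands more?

α(silicon carbide) = 4.40×10⁻⁶/K vs α(polycarbonate) = 66.2×10⁻⁶/K.
Higher α expands more for the same ΔT: polycarbonate.

polycarbonate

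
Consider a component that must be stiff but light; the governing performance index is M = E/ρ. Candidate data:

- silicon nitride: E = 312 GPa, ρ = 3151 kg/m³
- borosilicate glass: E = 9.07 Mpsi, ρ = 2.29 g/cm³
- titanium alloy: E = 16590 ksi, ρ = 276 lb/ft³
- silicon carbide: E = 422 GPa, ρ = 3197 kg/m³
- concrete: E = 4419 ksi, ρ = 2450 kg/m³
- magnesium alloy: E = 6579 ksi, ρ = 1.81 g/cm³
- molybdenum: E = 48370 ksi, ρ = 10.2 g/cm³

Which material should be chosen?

After converting to SI:
  silicon nitride: E = 312.0 GPa, ρ = 3151 kg/m³
  borosilicate glass: E = 62.54 GPa, ρ = 2290 kg/m³
  titanium alloy: E = 114.4 GPa, ρ = 4421 kg/m³
  silicon carbide: E = 422.0 GPa, ρ = 3197 kg/m³
  concrete: E = 30.47 GPa, ρ = 2450 kg/m³
  magnesium alloy: E = 45.36 GPa, ρ = 1810 kg/m³
  molybdenum: E = 333.5 GPa, ρ = 10200 kg/m³
  silicon carbide: M = 132 MN·m/kg
  silicon nitride: M = 99.0 MN·m/kg
  molybdenum: M = 32.7 MN·m/kg
  borosilicate glass: M = 27.3 MN·m/kg
  titanium alloy: M = 25.9 MN·m/kg
  magnesium alloy: M = 25.1 MN·m/kg
  concrete: M = 12.4 MN·m/kg
The maximum is for silicon carbide.

silicon carbide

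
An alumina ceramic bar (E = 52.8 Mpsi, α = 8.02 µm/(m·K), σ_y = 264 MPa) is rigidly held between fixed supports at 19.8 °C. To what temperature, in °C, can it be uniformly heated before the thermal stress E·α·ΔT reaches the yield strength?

110 °C

E = 52.8 Mpsi = 364.0 GPa.
E·α·ΔT = 264.0 MPa ⇒ ΔT = 264.0 / (364.0×10³ × 8.02×10⁻⁶) = 90.42 K.
T = 19.8 + 90.42 = 110.2 °C.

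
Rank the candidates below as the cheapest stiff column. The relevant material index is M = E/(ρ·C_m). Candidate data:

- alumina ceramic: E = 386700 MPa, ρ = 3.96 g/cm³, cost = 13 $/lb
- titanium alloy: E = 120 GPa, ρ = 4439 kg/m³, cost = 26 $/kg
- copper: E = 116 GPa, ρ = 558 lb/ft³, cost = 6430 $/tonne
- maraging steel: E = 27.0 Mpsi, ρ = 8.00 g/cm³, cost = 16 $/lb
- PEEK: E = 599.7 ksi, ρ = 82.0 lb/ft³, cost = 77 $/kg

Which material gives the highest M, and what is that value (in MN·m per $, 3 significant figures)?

After converting to SI:
  alumina ceramic: E = 386.7 GPa, ρ = 3960 kg/m³, cost = 28.66 $/kg
  titanium alloy: E = 120.0 GPa, ρ = 4439 kg/m³, cost = 26.00 $/kg
  copper: E = 116.0 GPa, ρ = 8938 kg/m³, cost = 6.430 $/kg
  maraging steel: E = 186.2 GPa, ρ = 8000 kg/m³, cost = 35.27 $/kg
  PEEK: E = 4.135 GPa, ρ = 1314 kg/m³, cost = 77.00 $/kg
  alumina ceramic: M = 3.41 MN·m per $
  copper: M = 2.02 MN·m per $
  titanium alloy: M = 1.04 MN·m per $
  maraging steel: M = 0.660 MN·m per $
  PEEK: M = 0.0409 MN·m per $
The maximum is for alumina ceramic.

alumina ceramic, M = 3.41 MN·m per $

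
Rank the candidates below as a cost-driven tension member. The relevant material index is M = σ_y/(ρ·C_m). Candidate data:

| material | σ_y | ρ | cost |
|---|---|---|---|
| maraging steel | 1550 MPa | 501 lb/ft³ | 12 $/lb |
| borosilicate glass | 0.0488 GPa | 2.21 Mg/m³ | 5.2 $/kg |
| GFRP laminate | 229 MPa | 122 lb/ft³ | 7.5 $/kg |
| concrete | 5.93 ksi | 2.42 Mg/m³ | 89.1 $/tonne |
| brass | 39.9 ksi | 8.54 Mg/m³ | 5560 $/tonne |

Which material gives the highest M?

Convert each candidate to consistent units, then evaluate M:
  maraging steel: σ_y = 1550 MPa, ρ = 8025 kg/m³, cost = 26.46 $/kg
  borosilicate glass: σ_y = 48.80 MPa, ρ = 2210 kg/m³, cost = 5.200 $/kg
  GFRP laminate: σ_y = 229.0 MPa, ρ = 1954 kg/m³, cost = 7.500 $/kg
  concrete: σ_y = 40.89 MPa, ρ = 2420 kg/m³, cost = 0.08910 $/kg
  brass: σ_y = 275.1 MPa, ρ = 8540 kg/m³, cost = 5.560 $/kg
  concrete: M = 190 kN·m per $
  GFRP laminate: M = 15.6 kN·m per $
  maraging steel: M = 7.30 kN·m per $
  brass: M = 5.79 kN·m per $
  borosilicate glass: M = 4.25 kN·m per $
Concrete has the largest M.

concrete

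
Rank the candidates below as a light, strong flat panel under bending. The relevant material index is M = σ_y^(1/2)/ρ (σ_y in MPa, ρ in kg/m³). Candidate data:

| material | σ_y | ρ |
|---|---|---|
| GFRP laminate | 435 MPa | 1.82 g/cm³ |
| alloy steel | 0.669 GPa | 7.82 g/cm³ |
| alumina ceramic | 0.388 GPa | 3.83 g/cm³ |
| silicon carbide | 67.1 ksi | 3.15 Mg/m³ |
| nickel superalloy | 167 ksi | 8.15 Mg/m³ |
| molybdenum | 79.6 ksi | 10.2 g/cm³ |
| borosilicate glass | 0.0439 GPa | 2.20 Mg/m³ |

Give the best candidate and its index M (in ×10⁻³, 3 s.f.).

GFRP laminate, M = 11.5×10⁻³

Convert each candidate to consistent units, then evaluate M:
  GFRP laminate: σ_y = 435.0 MPa, ρ = 1820 kg/m³
  alloy steel: σ_y = 669.0 MPa, ρ = 7820 kg/m³
  alumina ceramic: σ_y = 388.0 MPa, ρ = 3830 kg/m³
  silicon carbide: σ_y = 462.6 MPa, ρ = 3150 kg/m³
  nickel superalloy: σ_y = 1151 MPa, ρ = 8150 kg/m³
  molybdenum: σ_y = 548.8 MPa, ρ = 10200 kg/m³
  borosilicate glass: σ_y = 43.90 MPa, ρ = 2200 kg/m³
  GFRP laminate: M = 11.5×10⁻³
  silicon carbide: M = 6.83×10⁻³
  alumina ceramic: M = 5.14×10⁻³
  nickel superalloy: M = 4.16×10⁻³
  alloy steel: M = 3.31×10⁻³
  borosilicate glass: M = 3.01×10⁻³
  molybdenum: M = 2.30×10⁻³
Highest index: GFRP laminate.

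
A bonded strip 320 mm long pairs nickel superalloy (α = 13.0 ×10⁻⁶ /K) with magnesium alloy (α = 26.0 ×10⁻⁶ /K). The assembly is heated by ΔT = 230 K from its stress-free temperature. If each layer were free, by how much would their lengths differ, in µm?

Δα = |13.0 − 26.0|×10⁻⁶/K = 13.0×10⁻⁶/K.
ΔL_mismatch = Δα·L·ΔT = 13.0×10⁻⁶ × 320.0 mm × 230.0 K = 957 µm.

957 µm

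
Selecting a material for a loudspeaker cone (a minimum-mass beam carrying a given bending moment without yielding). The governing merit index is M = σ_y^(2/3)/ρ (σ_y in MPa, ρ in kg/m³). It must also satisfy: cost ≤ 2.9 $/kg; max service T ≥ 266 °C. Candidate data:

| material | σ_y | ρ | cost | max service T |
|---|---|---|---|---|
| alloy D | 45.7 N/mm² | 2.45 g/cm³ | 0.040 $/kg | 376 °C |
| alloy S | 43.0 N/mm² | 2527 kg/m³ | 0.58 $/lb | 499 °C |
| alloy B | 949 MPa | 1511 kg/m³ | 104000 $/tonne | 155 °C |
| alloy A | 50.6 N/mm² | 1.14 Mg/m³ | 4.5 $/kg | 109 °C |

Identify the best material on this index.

Screen on constraints: cost ≤ 2.9 $/kg; max service T ≥ 266 °C. Survivors: alloy D, alloy S.
Putting every candidate on a common basis:
  alloy D: σ_y = 45.70 MPa, ρ = 2450 kg/m³
  alloy S: σ_y = 43.00 MPa, ρ = 2527 kg/m³
  alloy D: M = 5.22×10⁻³
  alloy S: M = 4.86×10⁻³
Alloy D ranks first.

alloy D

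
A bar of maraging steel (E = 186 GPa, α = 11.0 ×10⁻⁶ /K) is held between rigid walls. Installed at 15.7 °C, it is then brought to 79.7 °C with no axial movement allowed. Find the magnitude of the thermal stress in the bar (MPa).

ΔT = 64.00 K. Constrained thermal stress σ = E·α·ΔT = 186.0×10³ MPa × 11.0×10⁻⁶ × 64.00 = 131 MPa (compressive).

131 MPa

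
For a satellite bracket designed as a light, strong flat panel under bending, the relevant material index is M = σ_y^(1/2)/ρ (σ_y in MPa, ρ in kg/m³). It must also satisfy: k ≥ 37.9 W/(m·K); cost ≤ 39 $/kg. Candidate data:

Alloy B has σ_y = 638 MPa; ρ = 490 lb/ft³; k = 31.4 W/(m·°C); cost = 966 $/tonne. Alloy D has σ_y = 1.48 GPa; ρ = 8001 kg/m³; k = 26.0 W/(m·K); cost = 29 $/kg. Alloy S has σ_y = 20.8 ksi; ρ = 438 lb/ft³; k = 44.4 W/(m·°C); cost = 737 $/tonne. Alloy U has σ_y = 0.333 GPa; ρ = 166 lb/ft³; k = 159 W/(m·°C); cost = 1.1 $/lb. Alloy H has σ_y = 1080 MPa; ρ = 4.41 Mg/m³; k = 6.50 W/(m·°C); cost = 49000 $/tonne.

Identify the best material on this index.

alloy U

Screen on constraints: k ≥ 37.9 W/(m·K); cost ≤ 39 $/kg. Survivors: alloy S, alloy U.
In SI units:
  alloy S: σ_y = 143.4 MPa, ρ = 7016 kg/m³
  alloy U: σ_y = 333.0 MPa, ρ = 2659 kg/m³
  alloy U: M = 6.86×10⁻³
  alloy S: M = 1.71×10⁻³
The maximum is for alloy U.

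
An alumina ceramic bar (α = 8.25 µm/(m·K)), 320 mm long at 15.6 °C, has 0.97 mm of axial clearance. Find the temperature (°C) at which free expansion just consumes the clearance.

α·L₀·ΔT = 0.97 mm ⇒ ΔT = 0.97 / (8.25×10⁻⁶ × 320.0) = 367.4 K.
T = 15.6 + 367.4 = 383.0 °C.

383 °C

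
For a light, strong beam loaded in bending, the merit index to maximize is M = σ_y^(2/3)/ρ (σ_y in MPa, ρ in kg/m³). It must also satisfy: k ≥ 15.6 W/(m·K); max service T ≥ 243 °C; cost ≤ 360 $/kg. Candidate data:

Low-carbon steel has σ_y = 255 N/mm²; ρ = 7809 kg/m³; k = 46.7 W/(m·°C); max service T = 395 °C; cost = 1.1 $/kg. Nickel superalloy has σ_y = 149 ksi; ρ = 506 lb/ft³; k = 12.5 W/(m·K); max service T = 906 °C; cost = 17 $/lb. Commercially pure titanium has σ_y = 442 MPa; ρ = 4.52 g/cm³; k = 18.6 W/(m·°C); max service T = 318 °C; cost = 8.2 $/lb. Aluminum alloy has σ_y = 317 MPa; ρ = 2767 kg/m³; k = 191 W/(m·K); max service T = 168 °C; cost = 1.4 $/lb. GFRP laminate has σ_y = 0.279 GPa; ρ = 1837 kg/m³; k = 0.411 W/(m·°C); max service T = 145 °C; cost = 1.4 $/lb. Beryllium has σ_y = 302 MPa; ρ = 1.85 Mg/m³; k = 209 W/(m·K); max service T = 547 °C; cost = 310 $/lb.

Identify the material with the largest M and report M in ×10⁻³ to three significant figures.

commercially pure titanium, M = 12.8×10⁻³

Screen on constraints: k ≥ 15.6 W/(m·K); max service T ≥ 243 °C; cost ≤ 360 $/kg. Survivors: low-carbon steel, commercially pure titanium.
Normalizing units and computing the index:
  low-carbon steel: σ_y = 255.0 MPa, ρ = 7809 kg/m³
  commercially pure titanium: σ_y = 442.0 MPa, ρ = 4520 kg/m³
  commercially pure titanium: M = 12.8×10⁻³
  low-carbon steel: M = 5.15×10⁻³
Highest index: commercially pure titanium.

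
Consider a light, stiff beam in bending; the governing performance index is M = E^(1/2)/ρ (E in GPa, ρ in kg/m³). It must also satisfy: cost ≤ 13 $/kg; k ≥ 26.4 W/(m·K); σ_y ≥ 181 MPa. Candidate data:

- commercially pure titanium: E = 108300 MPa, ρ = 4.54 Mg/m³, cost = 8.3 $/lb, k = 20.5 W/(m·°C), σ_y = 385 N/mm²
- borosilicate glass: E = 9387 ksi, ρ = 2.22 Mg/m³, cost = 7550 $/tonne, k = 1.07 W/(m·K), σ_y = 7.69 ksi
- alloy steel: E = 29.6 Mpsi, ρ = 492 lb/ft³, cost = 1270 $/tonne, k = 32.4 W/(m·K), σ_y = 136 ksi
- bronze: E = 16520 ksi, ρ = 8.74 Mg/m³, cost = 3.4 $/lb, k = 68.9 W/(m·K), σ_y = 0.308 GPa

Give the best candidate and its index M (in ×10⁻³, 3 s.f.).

Screen on constraints: cost ≤ 13 $/kg; k ≥ 26.4 W/(m·K); σ_y ≥ 181 MPa. Survivors: alloy steel, bronze.
Putting every candidate on a common basis:
  alloy steel: E = 204.1 GPa, ρ = 7881 kg/m³
  bronze: E = 113.9 GPa, ρ = 8740 kg/m³
  alloy steel: M = 1.81×10⁻³
  bronze: M = 1.22×10⁻³
Alloy steel ranks first.

alloy steel, M = 1.81×10⁻³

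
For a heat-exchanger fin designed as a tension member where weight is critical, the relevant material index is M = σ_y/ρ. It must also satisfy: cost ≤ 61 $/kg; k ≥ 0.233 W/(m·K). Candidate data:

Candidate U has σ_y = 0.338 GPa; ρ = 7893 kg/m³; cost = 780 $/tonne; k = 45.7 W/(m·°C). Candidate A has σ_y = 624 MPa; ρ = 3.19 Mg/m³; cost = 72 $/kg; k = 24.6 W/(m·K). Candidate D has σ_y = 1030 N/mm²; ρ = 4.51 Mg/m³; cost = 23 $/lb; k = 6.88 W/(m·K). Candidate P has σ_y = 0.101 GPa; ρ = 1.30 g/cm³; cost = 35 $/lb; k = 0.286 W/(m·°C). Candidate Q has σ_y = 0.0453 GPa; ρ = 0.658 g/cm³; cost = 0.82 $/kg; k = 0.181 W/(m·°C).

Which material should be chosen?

Screen on constraints: cost ≤ 61 $/kg; k ≥ 0.233 W/(m·K). Survivors: candidate U, candidate D.
In SI units:
  candidate U: σ_y = 338.0 MPa, ρ = 7893 kg/m³
  candidate D: σ_y = 1030 MPa, ρ = 4510 kg/m³
  candidate D: M = 228 kN·m/kg
  candidate U: M = 42.8 kN·m/kg
The maximum is for candidate D.

candidate D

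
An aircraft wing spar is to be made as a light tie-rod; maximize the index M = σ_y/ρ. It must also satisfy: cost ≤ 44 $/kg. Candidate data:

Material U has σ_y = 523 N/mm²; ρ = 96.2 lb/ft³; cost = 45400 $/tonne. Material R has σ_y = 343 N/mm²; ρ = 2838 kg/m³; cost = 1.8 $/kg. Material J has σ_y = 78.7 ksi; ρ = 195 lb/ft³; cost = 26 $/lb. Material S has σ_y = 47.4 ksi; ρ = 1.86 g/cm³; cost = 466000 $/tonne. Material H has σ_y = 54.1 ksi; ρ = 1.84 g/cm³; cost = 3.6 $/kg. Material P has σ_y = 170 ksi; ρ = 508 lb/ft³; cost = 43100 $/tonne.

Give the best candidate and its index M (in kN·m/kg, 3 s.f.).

Screen on constraints: cost ≤ 44 $/kg. Survivors: material R, material H, material P.
In SI units:
  material R: σ_y = 343.0 MPa, ρ = 2838 kg/m³
  material H: σ_y = 373.0 MPa, ρ = 1840 kg/m³
  material P: σ_y = 1172 MPa, ρ = 8137 kg/m³
  material H: M = 203 kN·m/kg
  material P: M = 144 kN·m/kg
  material R: M = 121 kN·m/kg
Material H has the largest M.

material H, M = 203 kN·m/kg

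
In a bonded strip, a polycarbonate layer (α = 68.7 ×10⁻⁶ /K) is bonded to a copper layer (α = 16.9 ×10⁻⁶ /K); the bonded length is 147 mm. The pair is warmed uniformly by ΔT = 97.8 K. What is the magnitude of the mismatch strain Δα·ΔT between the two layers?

5.07×10⁻³

Δα = |68.7 − 16.9|×10⁻⁶/K = 51.8×10⁻⁶/K.
Mismatch strain = Δα·ΔT = 51.8×10⁻⁶ × 97.8 = 5.07×10⁻³.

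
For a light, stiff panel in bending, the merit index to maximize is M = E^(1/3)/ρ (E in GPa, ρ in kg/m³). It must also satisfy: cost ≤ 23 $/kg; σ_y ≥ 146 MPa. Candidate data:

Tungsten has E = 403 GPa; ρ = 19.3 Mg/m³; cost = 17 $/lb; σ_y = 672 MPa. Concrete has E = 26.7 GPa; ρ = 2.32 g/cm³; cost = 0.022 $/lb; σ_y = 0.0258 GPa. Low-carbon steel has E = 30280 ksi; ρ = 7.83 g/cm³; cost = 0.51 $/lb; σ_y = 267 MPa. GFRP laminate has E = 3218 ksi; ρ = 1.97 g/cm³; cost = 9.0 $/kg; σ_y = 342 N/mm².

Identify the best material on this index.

Screen on constraints: cost ≤ 23 $/kg; σ_y ≥ 146 MPa. Survivors: low-carbon steel, GFRP laminate.
Normalizing units and computing the index:
  low-carbon steel: E = 208.8 GPa, ρ = 7830 kg/m³
  GFRP laminate: E = 22.19 GPa, ρ = 1970 kg/m³
  GFRP laminate: M = 1.43×10⁻³
  low-carbon steel: M = 0.758×10⁻³
The maximum is for GFRP laminate.

GFRP laminate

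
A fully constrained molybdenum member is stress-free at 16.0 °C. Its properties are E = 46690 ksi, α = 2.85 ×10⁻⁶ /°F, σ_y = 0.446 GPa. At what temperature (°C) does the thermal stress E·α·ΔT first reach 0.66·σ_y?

194 °C

E = 46690 ksi = 321.9 GPa.
α = 2.85×10⁻⁶/°F × 9/5 = 5.13×10⁻⁶/K.
σ_y = 0.446 GPa = 446.0 MPa.
E·α·ΔT = 294.4 MPa ⇒ ΔT = 294.4 / (321.9×10³ × 5.13×10⁻⁶) = 178.2 K.
T = 16.0 + 178.2 = 194.2 °C.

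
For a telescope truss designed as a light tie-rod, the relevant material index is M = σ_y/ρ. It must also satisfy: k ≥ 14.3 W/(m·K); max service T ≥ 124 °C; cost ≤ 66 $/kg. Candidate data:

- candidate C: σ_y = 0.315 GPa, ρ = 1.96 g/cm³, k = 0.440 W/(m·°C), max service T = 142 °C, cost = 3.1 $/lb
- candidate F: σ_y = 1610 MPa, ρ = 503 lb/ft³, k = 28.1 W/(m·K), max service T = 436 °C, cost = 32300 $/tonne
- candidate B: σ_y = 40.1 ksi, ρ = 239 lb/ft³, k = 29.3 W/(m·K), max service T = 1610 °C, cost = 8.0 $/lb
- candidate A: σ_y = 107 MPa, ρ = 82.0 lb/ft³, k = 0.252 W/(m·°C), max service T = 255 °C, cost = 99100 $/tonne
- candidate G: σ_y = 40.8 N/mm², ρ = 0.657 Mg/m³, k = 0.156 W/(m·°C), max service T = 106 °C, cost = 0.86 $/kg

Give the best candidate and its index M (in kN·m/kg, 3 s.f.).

candidate F, M = 200 kN·m/kg

Screen on constraints: k ≥ 14.3 W/(m·K); max service T ≥ 124 °C; cost ≤ 66 $/kg. Survivors: candidate F, candidate B.
Normalizing units and computing the index:
  candidate F: σ_y = 1610 MPa, ρ = 8057 kg/m³
  candidate B: σ_y = 276.5 MPa, ρ = 3828 kg/m³
  candidate F: M = 200 kN·m/kg
  candidate B: M = 72.2 kN·m/kg
Candidate F has the largest M.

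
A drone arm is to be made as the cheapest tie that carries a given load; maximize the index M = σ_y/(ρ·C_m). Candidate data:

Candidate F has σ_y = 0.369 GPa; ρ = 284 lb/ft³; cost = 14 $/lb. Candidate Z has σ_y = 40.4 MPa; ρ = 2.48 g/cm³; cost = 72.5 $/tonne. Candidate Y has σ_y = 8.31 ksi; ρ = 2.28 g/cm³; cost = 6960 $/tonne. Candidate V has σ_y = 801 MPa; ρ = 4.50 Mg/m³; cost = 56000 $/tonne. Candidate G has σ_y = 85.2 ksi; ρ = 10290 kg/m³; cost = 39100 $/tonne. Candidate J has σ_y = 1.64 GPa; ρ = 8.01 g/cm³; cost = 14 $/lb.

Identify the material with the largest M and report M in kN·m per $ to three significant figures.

Convert each candidate to consistent units, then evaluate M:
  candidate F: σ_y = 369.0 MPa, ρ = 4549 kg/m³, cost = 30.86 $/kg
  candidate Z: σ_y = 40.40 MPa, ρ = 2480 kg/m³, cost = 0.07250 $/kg
  candidate Y: σ_y = 57.30 MPa, ρ = 2280 kg/m³, cost = 6.960 $/kg
  candidate V: σ_y = 801.0 MPa, ρ = 4500 kg/m³, cost = 56.00 $/kg
  candidate G: σ_y = 587.4 MPa, ρ = 10290 kg/m³, cost = 39.10 $/kg
  candidate J: σ_y = 1640 MPa, ρ = 8010 kg/m³, cost = 30.86 $/kg
  candidate Z: M = 225 kN·m per $
  candidate J: M = 6.63 kN·m per $
  candidate Y: M = 3.61 kN·m per $
  candidate V: M = 3.18 kN·m per $
  candidate F: M = 2.63 kN·m per $
  candidate G: M = 1.46 kN·m per $
The maximum is for candidate Z.

candidate Z, M = 225 kN·m per $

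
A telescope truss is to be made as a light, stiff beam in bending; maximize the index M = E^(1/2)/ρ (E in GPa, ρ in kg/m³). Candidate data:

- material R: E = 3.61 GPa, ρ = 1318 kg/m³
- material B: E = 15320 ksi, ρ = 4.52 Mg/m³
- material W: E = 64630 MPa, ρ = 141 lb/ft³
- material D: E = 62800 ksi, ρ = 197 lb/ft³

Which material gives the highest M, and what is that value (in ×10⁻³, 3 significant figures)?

Putting every candidate on a common basis:
  material R: E = 3.610 GPa, ρ = 1318 kg/m³
  material B: E = 105.6 GPa, ρ = 4520 kg/m³
  material W: E = 64.63 GPa, ρ = 2259 kg/m³
  material D: E = 433.0 GPa, ρ = 3156 kg/m³
  material D: M = 6.59×10⁻³
  material W: M = 3.56×10⁻³
  material B: M = 2.27×10⁻³
  material R: M = 1.44×10⁻³
Highest index: material D.

material D, M = 6.59×10⁻³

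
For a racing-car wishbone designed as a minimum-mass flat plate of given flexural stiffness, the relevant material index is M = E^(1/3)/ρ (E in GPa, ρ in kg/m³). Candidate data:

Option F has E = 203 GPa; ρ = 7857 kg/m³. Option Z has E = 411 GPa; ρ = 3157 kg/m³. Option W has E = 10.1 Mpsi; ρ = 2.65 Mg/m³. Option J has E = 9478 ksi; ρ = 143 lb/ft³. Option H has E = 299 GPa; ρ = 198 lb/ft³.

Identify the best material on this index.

option Z

Convert each candidate to consistent units, then evaluate M:
  option F: E = 203.0 GPa, ρ = 7857 kg/m³
  option Z: E = 411.0 GPa, ρ = 3157 kg/m³
  option W: E = 69.64 GPa, ρ = 2650 kg/m³
  option J: E = 65.35 GPa, ρ = 2291 kg/m³
  option H: E = 299.0 GPa, ρ = 3172 kg/m³
  option Z: M = 2.36×10⁻³
  option H: M = 2.11×10⁻³
  option J: M = 1.76×10⁻³
  option W: M = 1.55×10⁻³
  option F: M = 0.748×10⁻³
Highest index: option Z.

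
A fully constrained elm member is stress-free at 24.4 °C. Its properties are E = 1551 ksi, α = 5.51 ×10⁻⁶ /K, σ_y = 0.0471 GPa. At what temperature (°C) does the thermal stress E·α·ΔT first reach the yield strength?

824 °C

E = 1551 ksi = 10.69 GPa.
σ_y = 0.0471 GPa = 47.10 MPa.
E·α·ΔT = 47.10 MPa ⇒ ΔT = 47.10 / (10.69×10³ × 5.51×10⁻⁶) = 799.4 K.
T = 24.4 + 799.4 = 823.8 °C.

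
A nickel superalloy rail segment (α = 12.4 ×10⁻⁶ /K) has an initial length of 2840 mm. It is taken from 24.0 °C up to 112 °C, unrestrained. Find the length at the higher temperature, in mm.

2843.1 mm

ΔT = 112 − 24.0 = 88.00 K.
ΔL = α·L₀·ΔT = 12.4×10⁻⁶ × 2840 mm × 88.00 K = 3.10 mm.
L = L₀ + ΔL = 2840 + 3.10 = 2843.1 mm.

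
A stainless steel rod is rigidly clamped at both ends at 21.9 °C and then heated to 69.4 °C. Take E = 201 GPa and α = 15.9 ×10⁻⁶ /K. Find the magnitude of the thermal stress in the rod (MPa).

152 MPa

ΔT = 47.50 K. Constrained thermal stress σ = E·α·ΔT = 201.0×10³ MPa × 15.9×10⁻⁶ × 47.50 = 152 MPa (compressive).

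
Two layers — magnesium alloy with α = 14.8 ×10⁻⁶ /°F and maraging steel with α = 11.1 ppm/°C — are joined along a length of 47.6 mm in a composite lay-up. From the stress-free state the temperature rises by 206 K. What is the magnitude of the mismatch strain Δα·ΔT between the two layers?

3.20×10⁻³

magnesium alloy: α = 14.8×10⁻⁶/°F × 9/5 = 26.6×10⁻⁶/K.
Δα = |26.6 − 11.1|×10⁻⁶/K = 15.5×10⁻⁶/K.
Mismatch strain = Δα·ΔT = 15.5×10⁻⁶ × 206.0 = 3.20×10⁻³.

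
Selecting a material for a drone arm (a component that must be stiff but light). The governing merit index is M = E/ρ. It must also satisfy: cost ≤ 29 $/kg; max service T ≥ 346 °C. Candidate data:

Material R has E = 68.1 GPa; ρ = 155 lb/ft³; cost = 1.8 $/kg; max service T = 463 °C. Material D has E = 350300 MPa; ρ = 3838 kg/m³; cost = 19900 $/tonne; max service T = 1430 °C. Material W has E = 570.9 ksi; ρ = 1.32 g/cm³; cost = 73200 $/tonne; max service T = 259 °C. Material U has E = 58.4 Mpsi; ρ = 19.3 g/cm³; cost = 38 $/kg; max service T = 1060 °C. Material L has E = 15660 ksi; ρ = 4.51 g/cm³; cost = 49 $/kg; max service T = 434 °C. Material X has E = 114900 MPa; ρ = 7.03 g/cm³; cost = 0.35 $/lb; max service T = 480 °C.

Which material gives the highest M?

Screen on constraints: cost ≤ 29 $/kg; max service T ≥ 346 °C. Survivors: material R, material D, material X.
Putting every candidate on a common basis:
  material R: E = 68.10 GPa, ρ = 2483 kg/m³
  material D: E = 350.3 GPa, ρ = 3838 kg/m³
  material X: E = 114.9 GPa, ρ = 7030 kg/m³
  material D: M = 91.3 MN·m/kg
  material R: M = 27.4 MN·m/kg
  material X: M = 16.3 MN·m/kg
Highest index: material D.

material D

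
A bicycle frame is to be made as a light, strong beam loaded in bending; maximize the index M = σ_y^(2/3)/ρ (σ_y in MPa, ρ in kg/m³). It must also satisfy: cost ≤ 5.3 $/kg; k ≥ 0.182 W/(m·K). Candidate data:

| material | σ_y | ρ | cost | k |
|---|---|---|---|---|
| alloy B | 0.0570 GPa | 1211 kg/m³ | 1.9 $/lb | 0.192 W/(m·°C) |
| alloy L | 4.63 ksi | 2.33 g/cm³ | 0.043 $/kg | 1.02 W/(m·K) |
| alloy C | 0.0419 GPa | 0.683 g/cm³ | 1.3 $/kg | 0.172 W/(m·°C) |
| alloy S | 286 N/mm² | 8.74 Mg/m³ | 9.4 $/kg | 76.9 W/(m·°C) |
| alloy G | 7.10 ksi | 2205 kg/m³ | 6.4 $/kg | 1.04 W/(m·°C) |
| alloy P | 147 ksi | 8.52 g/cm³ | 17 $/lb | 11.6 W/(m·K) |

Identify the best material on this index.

alloy B

Screen on constraints: cost ≤ 5.3 $/kg; k ≥ 0.182 W/(m·K). Survivors: alloy B, alloy L.
Putting every candidate on a common basis:
  alloy B: σ_y = 57.00 MPa, ρ = 1211 kg/m³
  alloy L: σ_y = 31.92 MPa, ρ = 2330 kg/m³
  alloy B: M = 12.2×10⁻³
  alloy L: M = 4.32×10⁻³
Highest index: alloy B.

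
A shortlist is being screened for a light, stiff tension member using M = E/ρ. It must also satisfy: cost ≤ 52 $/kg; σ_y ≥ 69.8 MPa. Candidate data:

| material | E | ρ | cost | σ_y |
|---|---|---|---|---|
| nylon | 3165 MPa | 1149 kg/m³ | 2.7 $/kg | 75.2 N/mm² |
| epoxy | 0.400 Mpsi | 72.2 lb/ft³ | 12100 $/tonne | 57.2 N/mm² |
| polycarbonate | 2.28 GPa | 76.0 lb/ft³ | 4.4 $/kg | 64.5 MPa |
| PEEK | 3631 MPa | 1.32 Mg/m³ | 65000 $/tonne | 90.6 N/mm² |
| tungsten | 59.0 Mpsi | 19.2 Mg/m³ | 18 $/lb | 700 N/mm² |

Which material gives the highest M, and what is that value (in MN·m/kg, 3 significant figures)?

tungsten, M = 21.2 MN·m/kg

Screen on constraints: cost ≤ 52 $/kg; σ_y ≥ 69.8 MPa. Survivors: nylon, tungsten.
Convert each candidate to consistent units, then evaluate M:
  nylon: E = 3.165 GPa, ρ = 1149 kg/m³
  tungsten: E = 406.8 GPa, ρ = 19200 kg/m³
  tungsten: M = 21.2 MN·m/kg
  nylon: M = 2.75 MN·m/kg
Tungsten has the largest M.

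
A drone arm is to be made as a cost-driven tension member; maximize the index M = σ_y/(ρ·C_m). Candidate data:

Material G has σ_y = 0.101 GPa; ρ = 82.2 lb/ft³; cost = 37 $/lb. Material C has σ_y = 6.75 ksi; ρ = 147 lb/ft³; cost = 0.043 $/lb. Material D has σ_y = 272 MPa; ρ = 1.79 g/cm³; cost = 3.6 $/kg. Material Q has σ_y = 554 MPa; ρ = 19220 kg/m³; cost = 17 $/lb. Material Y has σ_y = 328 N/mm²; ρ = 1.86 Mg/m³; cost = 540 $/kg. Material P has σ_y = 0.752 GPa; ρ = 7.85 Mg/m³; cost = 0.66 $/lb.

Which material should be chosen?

Convert each candidate to consistent units, then evaluate M:
  material G: σ_y = 101.0 MPa, ρ = 1317 kg/m³, cost = 81.57 $/kg
  material C: σ_y = 46.54 MPa, ρ = 2355 kg/m³, cost = 0.09480 $/kg
  material D: σ_y = 272.0 MPa, ρ = 1790 kg/m³, cost = 3.600 $/kg
  material Q: σ_y = 554.0 MPa, ρ = 19220 kg/m³, cost = 37.48 $/kg
  material Y: σ_y = 328.0 MPa, ρ = 1860 kg/m³, cost = 540.0 $/kg
  material P: σ_y = 752.0 MPa, ρ = 7850 kg/m³, cost = 1.455 $/kg
  material C: M = 208 kN·m per $
  material P: M = 65.8 kN·m per $
  material D: M = 42.2 kN·m per $
  material G: M = 0.940 kN·m per $
  material Q: M = 0.769 kN·m per $
  material Y: M = 0.327 kN·m per $
Material C ranks first.

material C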